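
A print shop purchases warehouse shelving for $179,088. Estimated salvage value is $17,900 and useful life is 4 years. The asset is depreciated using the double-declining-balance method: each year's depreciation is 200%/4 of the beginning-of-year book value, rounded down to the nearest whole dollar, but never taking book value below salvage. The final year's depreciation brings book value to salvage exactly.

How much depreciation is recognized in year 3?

$22,386

Depreciable base = $179,088 − $17,900 = $161,188.
Year 1: ⌊$179,088 × 200%/4⌋ = $89,544. Book value $89,544.
Year 2: ⌊$89,544 × 200%/4⌋ = $44,772. Book value $44,772.
Year 3: ⌊$44,772 × 200%/4⌋ = $22,386. Book value $22,386.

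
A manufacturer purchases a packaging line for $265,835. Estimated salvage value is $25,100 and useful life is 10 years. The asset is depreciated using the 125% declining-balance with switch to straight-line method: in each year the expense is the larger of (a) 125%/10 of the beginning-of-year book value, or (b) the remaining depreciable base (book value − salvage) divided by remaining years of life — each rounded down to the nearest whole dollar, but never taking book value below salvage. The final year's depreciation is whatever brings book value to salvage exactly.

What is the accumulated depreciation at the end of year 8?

$197,158

Depreciable base = $265,835 − $25,100 = $240,735.
Year 1: DB = ⌊$265,835 × 125%/10⌋ = $33,229; SL = ⌊$240,735/10⌋ = $24,073 → take DB $33,229. Book value $232,606.
Year 2: DB = ⌊$232,606 × 125%/10⌋ = $29,075; SL = ⌊$207,506/9⌋ = $23,056 → take DB $29,075. Book value $203,531.
Year 3: DB = ⌊$203,531 × 125%/10⌋ = $25,441; SL = ⌊$178,431/8⌋ = $22,303 → take DB $25,441. Book value $178,090.
Year 4: DB = ⌊$178,090 × 125%/10⌋ = $22,261; SL = ⌊$152,990/7⌋ = $21,855 → take DB $22,261. Book value $155,829.
Year 5: DB = ⌊$155,829 × 125%/10⌋ = $19,478; SL = ⌊$130,729/6⌋ = $21,788 → take SL $21,788. Book value $134,041.
Year 6: DB = ⌊$134,041 × 125%/10⌋ = $16,755; SL = ⌊$108,941/5⌋ = $21,788 → take SL $21,788. Book value $112,253.
Year 7: DB = ⌊$112,253 × 125%/10⌋ = $14,031; SL = ⌊$87,153/4⌋ = $21,788 → take SL $21,788. Book value $90,465.
Year 8: DB = ⌊$90,465 × 125%/10⌋ = $11,308; SL = ⌊$65,365/3⌋ = $21,788 → take SL $21,788. Book value $68,677.
Accumulated through year 8 = $265,835 − $68,677 = $197,158.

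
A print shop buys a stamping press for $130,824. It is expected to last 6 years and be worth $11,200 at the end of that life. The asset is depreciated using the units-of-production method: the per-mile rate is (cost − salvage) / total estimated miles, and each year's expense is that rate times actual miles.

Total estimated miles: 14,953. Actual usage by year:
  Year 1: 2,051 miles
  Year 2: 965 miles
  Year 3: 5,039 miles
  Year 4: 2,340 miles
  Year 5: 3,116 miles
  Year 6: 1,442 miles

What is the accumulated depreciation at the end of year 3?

Depreciable base = $130,824 − $11,200 = $119,624.
Rate = $119,624 / 14,953 miles = $8 per mile.
Year 1: 2,051 × $8 = $16,408. Book value $114,416.
Year 2: 965 × $8 = $7,720. Book value $106,696.
Year 3: 5,039 × $8 = $40,312. Book value $66,384.
Accumulated through year 3 = $130,824 − $66,384 = $64,440.

$64,440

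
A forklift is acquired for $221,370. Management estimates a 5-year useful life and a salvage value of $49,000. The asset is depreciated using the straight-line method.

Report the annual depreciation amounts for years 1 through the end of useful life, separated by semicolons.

$34,474; $34,474; $34,474; $34,474; $34,474

Depreciable base = $221,370 − $49,000 = $172,370.
Annual expense = $172,370 / 5 = $34,474.
End of year 1: book value $186,896.
End of year 2: book value $152,422.
End of year 3: book value $117,948.
End of year 4: book value $83,474.
End of year 5: book value $49,000.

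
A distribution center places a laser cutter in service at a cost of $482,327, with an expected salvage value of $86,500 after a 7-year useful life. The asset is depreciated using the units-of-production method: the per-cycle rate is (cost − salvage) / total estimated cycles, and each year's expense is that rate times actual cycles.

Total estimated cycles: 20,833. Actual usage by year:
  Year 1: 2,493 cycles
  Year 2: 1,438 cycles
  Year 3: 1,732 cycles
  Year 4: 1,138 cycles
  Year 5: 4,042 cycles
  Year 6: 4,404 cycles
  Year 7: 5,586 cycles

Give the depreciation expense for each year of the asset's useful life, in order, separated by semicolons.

$47,367; $27,322; $32,908; $21,622; $76,798; $83,676; $106,134

Depreciable base = $482,327 − $86,500 = $395,827.
Rate = $395,827 / 20,833 cycles = $19 per cycle.
Year 1: 2,493 × $19 = $47,367. Book value $434,960.
Year 2: 1,438 × $19 = $27,322. Book value $407,638.
Year 3: 1,732 × $19 = $32,908. Book value $374,730.
Year 4: 1,138 × $19 = $21,622. Book value $353,108.
Year 5: 4,042 × $19 = $76,798. Book value $276,310.
Year 6: 4,404 × $19 = $83,676. Book value $192,634.
Year 7: 5,586 × $19 = $106,134. Book value $86,500.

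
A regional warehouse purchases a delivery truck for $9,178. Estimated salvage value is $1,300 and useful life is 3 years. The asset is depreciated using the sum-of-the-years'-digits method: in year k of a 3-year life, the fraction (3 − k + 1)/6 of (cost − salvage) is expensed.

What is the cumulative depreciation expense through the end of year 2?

$6,565

Depreciable base = $9,178 − $1,300 = $7,878.
Sum of the years' digits = 3+2+1 = 6.
Year 1: $7,878 × 3/6 = $3,939. Book value $5,239.
Year 2: $7,878 × 2/6 = $2,626. Book value $2,613.
Accumulated through year 2 = $9,178 − $2,613 = $6,565.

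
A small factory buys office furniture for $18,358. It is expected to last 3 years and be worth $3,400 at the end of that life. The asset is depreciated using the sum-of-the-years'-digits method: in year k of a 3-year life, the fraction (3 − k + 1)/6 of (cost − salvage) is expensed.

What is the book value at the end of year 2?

$5,893

Depreciable base = $18,358 − $3,400 = $14,958.
Sum of the years' digits = 3+2+1 = 6.
Year 1: $14,958 × 3/6 = $7,479. Book value $10,879.
Year 2: $14,958 × 2/6 = $4,986. Book value $5,893.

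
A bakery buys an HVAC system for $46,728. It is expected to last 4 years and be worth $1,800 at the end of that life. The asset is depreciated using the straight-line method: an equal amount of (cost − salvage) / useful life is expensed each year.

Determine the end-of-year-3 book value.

$13,032

Depreciable base = $46,728 − $1,800 = $44,928.
Annual expense = $44,928 / 4 = $11,232.
End of year 1: book value $35,496.
End of year 2: book value $24,264.
End of year 3: book value $13,032.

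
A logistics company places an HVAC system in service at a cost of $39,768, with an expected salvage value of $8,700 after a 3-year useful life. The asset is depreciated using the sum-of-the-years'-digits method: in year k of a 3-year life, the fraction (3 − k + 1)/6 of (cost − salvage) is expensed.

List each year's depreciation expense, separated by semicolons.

Depreciable base = $39,768 − $8,700 = $31,068.
Sum of the years' digits = 3+2+1 = 6.
Year 1: $31,068 × 3/6 = $15,534. Book value $24,234.
Year 2: $31,068 × 2/6 = $10,356. Book value $13,878.
Year 3: $31,068 × 1/6 = $5,178. Book value $8,700.

$15,534; $10,356; $5,178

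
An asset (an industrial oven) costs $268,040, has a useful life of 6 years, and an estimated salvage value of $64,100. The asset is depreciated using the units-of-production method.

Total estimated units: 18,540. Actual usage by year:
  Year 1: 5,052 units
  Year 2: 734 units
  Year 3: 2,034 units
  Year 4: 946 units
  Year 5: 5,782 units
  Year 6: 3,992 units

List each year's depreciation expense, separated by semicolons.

$55,572; $8,074; $22,374; $10,406; $63,602; $43,912

Depreciable base = $268,040 − $64,100 = $203,940.
Rate = $203,940 / 18,540 units = $11 per unit.
Year 1: 5,052 × $11 = $55,572. Book value $212,468.
Year 2: 734 × $11 = $8,074. Book value $204,394.
Year 3: 2,034 × $11 = $22,374. Book value $182,020.
Year 4: 946 × $11 = $10,406. Book value $171,614.
Year 5: 5,782 × $11 = $63,602. Book value $108,012.
Year 6: 3,992 × $11 = $43,912. Book value $64,100.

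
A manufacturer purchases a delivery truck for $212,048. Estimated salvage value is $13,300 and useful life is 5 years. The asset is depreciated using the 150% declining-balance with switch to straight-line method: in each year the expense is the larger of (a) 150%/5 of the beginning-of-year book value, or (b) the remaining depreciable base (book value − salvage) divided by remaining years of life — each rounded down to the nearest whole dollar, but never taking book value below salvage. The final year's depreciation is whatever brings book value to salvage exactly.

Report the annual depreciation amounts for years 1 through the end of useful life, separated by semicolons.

$63,614; $44,530; $31,171; $29,716; $29,717

Depreciable base = $212,048 − $13,300 = $198,748.
Year 1: DB = ⌊$212,048 × 150%/5⌋ = $63,614; SL = ⌊$198,748/5⌋ = $39,749 → take DB $63,614. Book value $148,434.
Year 2: DB = ⌊$148,434 × 150%/5⌋ = $44,530; SL = ⌊$135,134/4⌋ = $33,783 → take DB $44,530. Book value $103,904.
Year 3: DB = ⌊$103,904 × 150%/5⌋ = $31,171; SL = ⌊$90,604/3⌋ = $30,201 → take DB $31,171. Book value $72,733.
Year 4: DB = ⌊$72,733 × 150%/5⌋ = $21,819; SL = ⌊$59,433/2⌋ = $29,716 → take SL $29,716. Book value $43,017.
Year 5 (final): $43,017 − $13,300 = $29,717. Book value $13,300.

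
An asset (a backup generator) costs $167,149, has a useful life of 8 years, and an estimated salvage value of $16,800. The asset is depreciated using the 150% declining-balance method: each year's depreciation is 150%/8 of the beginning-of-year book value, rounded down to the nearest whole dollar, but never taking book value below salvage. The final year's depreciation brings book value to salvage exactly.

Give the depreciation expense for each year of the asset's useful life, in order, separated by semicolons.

Depreciable base = $167,149 − $16,800 = $150,349.
Year 1: ⌊$167,149 × 150%/8⌋ = $31,340. Book value $135,809.
Year 2: ⌊$135,809 × 150%/8⌋ = $25,464. Book value $110,345.
Year 3: ⌊$110,345 × 150%/8⌋ = $20,689. Book value $89,656.
Year 4: ⌊$89,656 × 150%/8⌋ = $16,810. Book value $72,846.
Year 5: ⌊$72,846 × 150%/8⌋ = $13,658. Book value $59,188.
Year 6: ⌊$59,188 × 150%/8⌋ = $11,097. Book value $48,091.
Year 7: ⌊$48,091 × 150%/8⌋ = $9,017. Book value $39,074.
Year 8 (final): $39,074 − $16,800 = $22,274. Book value $16,800.

$31,340; $25,464; $20,689; $16,810; $13,658; $11,097; $9,017; $22,274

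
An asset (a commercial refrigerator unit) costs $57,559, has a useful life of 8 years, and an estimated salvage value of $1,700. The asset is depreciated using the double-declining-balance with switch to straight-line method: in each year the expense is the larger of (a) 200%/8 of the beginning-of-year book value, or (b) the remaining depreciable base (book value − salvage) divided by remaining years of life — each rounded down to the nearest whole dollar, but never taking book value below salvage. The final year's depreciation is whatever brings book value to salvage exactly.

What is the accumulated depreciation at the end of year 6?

$47,885

Depreciable base = $57,559 − $1,700 = $55,859.
Year 1: DB = ⌊$57,559 × 200%/8⌋ = $14,389; SL = ⌊$55,859/8⌋ = $6,982 → take DB $14,389. Book value $43,170.
Year 2: DB = ⌊$43,170 × 200%/8⌋ = $10,792; SL = ⌊$41,470/7⌋ = $5,924 → take DB $10,792. Book value $32,378.
Year 3: DB = ⌊$32,378 × 200%/8⌋ = $8,094; SL = ⌊$30,678/6⌋ = $5,113 → take DB $8,094. Book value $24,284.
Year 4: DB = ⌊$24,284 × 200%/8⌋ = $6,071; SL = ⌊$22,584/5⌋ = $4,516 → take DB $6,071. Book value $18,213.
Year 5: DB = ⌊$18,213 × 200%/8⌋ = $4,553; SL = ⌊$16,513/4⌋ = $4,128 → take DB $4,553. Book value $13,660.
Year 6: DB = ⌊$13,660 × 200%/8⌋ = $3,415; SL = ⌊$11,960/3⌋ = $3,986 → take SL $3,986. Book value $9,674.
Accumulated through year 6 = $57,559 − $9,674 = $47,885.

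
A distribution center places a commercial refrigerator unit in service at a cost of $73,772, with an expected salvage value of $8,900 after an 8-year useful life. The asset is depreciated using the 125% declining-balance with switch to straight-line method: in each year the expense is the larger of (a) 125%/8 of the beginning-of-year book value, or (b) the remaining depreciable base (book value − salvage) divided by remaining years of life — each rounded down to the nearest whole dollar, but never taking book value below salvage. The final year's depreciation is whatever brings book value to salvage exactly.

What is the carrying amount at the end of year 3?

$44,315

Depreciable base = $73,772 − $8,900 = $64,872.
Year 1: DB = ⌊$73,772 × 125%/8⌋ = $11,526; SL = ⌊$64,872/8⌋ = $8,109 → take DB $11,526. Book value $62,246.
Year 2: DB = ⌊$62,246 × 125%/8⌋ = $9,725; SL = ⌊$53,346/7⌋ = $7,620 → take DB $9,725. Book value $52,521.
Year 3: DB = ⌊$52,521 × 125%/8⌋ = $8,206; SL = ⌊$43,621/6⌋ = $7,270 → take DB $8,206. Book value $44,315.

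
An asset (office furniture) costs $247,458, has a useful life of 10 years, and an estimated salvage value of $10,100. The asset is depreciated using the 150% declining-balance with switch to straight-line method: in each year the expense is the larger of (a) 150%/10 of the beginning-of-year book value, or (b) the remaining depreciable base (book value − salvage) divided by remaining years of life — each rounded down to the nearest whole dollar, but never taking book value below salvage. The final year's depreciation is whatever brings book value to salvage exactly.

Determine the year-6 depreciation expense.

$19,846

Depreciable base = $247,458 − $10,100 = $237,358.
Year 1: DB = ⌊$247,458 × 150%/10⌋ = $37,118; SL = ⌊$237,358/10⌋ = $23,735 → take DB $37,118. Book value $210,340.
Year 2: DB = ⌊$210,340 × 150%/10⌋ = $31,551; SL = ⌊$200,240/9⌋ = $22,248 → take DB $31,551. Book value $178,789.
Year 3: DB = ⌊$178,789 × 150%/10⌋ = $26,818; SL = ⌊$168,689/8⌋ = $21,086 → take DB $26,818. Book value $151,971.
Year 4: DB = ⌊$151,971 × 150%/10⌋ = $22,795; SL = ⌊$141,871/7⌋ = $20,267 → take DB $22,795. Book value $129,176.
Year 5: DB = ⌊$129,176 × 150%/10⌋ = $19,376; SL = ⌊$119,076/6⌋ = $19,846 → take SL $19,846. Book value $109,330.
Year 6: DB = ⌊$109,330 × 150%/10⌋ = $16,399; SL = ⌊$99,230/5⌋ = $19,846 → take SL $19,846. Book value $89,484.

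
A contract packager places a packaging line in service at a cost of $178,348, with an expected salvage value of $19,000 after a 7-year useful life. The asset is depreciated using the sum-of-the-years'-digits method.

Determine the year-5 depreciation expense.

$17,073

Depreciable base = $178,348 − $19,000 = $159,348.
Sum of the years' digits = 7+6+5+4+3+2+1 = 28.
Year 1: $159,348 × 7/28 = $39,837. Book value $138,511.
Year 2: $159,348 × 6/28 = $34,146. Book value $104,365.
Year 3: $159,348 × 5/28 = $28,455. Book value $75,910.
Year 4: $159,348 × 4/28 = $22,764. Book value $53,146.
Year 5: $159,348 × 3/28 = $17,073. Book value $36,073.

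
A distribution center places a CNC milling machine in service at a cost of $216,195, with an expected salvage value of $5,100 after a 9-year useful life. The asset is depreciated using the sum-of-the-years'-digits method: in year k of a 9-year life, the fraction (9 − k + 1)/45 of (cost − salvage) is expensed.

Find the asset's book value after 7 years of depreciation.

Depreciable base = $216,195 − $5,100 = $211,095.
Sum of the years' digits = 9+8+7+6+5+4+3+2+1 = 45.
Year 1: $211,095 × 9/45 = $42,219. Book value $173,976.
Year 2: $211,095 × 8/45 = $37,528. Book value $136,448.
Year 3: $211,095 × 7/45 = $32,837. Book value $103,611.
Year 4: $211,095 × 6/45 = $28,146. Book value $75,465.
Year 5: $211,095 × 5/45 = $23,455. Book value $52,010.
Year 6: $211,095 × 4/45 = $18,764. Book value $33,246.
Year 7: $211,095 × 3/45 = $14,073. Book value $19,173.

$19,173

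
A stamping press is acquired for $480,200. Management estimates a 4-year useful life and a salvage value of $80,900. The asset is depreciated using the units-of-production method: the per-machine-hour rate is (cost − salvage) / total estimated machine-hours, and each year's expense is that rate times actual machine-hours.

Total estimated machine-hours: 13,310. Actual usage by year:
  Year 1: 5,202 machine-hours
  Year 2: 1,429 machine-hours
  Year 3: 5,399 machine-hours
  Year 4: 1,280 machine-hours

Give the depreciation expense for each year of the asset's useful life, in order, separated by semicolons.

Depreciable base = $480,200 − $80,900 = $399,300.
Rate = $399,300 / 13,310 machine-hours = $30 per machine-hour.
Year 1: 5,202 × $30 = $156,060. Book value $324,140.
Year 2: 1,429 × $30 = $42,870. Book value $281,270.
Year 3: 5,399 × $30 = $161,970. Book value $119,300.
Year 4: 1,280 × $30 = $38,400. Book value $80,900.

$156,060; $42,870; $161,970; $38,400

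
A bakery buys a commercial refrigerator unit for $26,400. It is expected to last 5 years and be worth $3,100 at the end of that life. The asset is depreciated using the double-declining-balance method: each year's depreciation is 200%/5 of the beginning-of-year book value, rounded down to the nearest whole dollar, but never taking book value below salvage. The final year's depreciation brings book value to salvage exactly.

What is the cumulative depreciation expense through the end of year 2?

Depreciable base = $26,400 − $3,100 = $23,300.
Year 1: ⌊$26,400 × 200%/5⌋ = $10,560. Book value $15,840.
Year 2: ⌊$15,840 × 200%/5⌋ = $6,336. Book value $9,504.
Accumulated through year 2 = $26,400 − $9,504 = $16,896.

$16,896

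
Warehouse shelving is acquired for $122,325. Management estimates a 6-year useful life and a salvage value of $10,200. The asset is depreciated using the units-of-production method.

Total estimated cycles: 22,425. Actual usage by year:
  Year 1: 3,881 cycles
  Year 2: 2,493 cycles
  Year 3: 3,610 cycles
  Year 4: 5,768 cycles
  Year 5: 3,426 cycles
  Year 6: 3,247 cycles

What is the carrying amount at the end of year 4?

Depreciable base = $122,325 − $10,200 = $112,125.
Rate = $112,125 / 22,425 cycles = $5 per cycle.
Year 1: 3,881 × $5 = $19,405. Book value $102,920.
Year 2: 2,493 × $5 = $12,465. Book value $90,455.
Year 3: 3,610 × $5 = $18,050. Book value $72,405.
Year 4: 5,768 × $5 = $28,840. Book value $43,565.

$43,565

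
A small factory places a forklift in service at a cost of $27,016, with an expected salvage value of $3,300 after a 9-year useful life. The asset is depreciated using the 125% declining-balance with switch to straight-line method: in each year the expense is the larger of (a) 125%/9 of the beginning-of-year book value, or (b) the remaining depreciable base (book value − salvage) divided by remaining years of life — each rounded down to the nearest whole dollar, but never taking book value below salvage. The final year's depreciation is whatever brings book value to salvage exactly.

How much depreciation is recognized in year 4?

Depreciable base = $27,016 − $3,300 = $23,716.
Year 1: DB = ⌊$27,016 × 125%/9⌋ = $3,752; SL = ⌊$23,716/9⌋ = $2,635 → take DB $3,752. Book value $23,264.
Year 2: DB = ⌊$23,264 × 125%/9⌋ = $3,231; SL = ⌊$19,964/8⌋ = $2,495 → take DB $3,231. Book value $20,033.
Year 3: DB = ⌊$20,033 × 125%/9⌋ = $2,782; SL = ⌊$16,733/7⌋ = $2,390 → take DB $2,782. Book value $17,251.
Year 4: DB = ⌊$17,251 × 125%/9⌋ = $2,395; SL = ⌊$13,951/6⌋ = $2,325 → take DB $2,395. Book value $14,856.

$2,395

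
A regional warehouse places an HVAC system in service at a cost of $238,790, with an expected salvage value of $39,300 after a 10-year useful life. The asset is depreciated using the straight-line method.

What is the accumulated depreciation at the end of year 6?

$119,694

Depreciable base = $238,790 − $39,300 = $199,490.
Annual expense = $199,490 / 10 = $19,949.
End of year 1: book value $218,841.
End of year 2: book value $198,892.
End of year 3: book value $178,943.
End of year 4: book value $158,994.
End of year 5: book value $139,045.
End of year 6: book value $119,096.
Accumulated through year 6 = $238,790 − $119,096 = $119,694.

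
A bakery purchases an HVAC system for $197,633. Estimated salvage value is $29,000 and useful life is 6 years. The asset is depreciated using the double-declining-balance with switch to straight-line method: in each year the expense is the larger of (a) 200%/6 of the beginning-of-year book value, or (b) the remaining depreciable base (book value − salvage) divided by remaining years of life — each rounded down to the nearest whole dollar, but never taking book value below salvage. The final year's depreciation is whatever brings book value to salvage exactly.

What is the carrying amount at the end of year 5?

Depreciable base = $197,633 − $29,000 = $168,633.
Year 1: DB = ⌊$197,633 × 200%/6⌋ = $65,877; SL = ⌊$168,633/6⌋ = $28,105 → take DB $65,877. Book value $131,756.
Year 2: DB = ⌊$131,756 × 200%/6⌋ = $43,918; SL = ⌊$102,756/5⌋ = $20,551 → take DB $43,918. Book value $87,838.
Year 3: DB = ⌊$87,838 × 200%/6⌋ = $29,279; SL = ⌊$58,838/4⌋ = $14,709 → take DB $29,279. Book value $58,559.
Year 4: DB = ⌊$58,559 × 200%/6⌋ = $19,519; SL = ⌊$29,559/3⌋ = $9,853 → take DB $19,519. Book value $39,040.
Year 5: DB = ⌊$39,040 × 200%/6⌋ = $13,013; SL = ⌊$10,040/2⌋ = $5,020 → take DB $13,013, capped at $10,040. Book value $29,000.

$29,000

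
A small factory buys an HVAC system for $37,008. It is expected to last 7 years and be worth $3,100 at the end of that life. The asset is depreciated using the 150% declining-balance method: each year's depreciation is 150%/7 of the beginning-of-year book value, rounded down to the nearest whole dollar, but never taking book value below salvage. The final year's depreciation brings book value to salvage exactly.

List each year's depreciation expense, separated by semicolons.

Depreciable base = $37,008 − $3,100 = $33,908.
Year 1: ⌊$37,008 × 150%/7⌋ = $7,930. Book value $29,078.
Year 2: ⌊$29,078 × 150%/7⌋ = $6,231. Book value $22,847.
Year 3: ⌊$22,847 × 150%/7⌋ = $4,895. Book value $17,952.
Year 4: ⌊$17,952 × 150%/7⌋ = $3,846. Book value $14,106.
Year 5: ⌊$14,106 × 150%/7⌋ = $3,022. Book value $11,084.
Year 6: ⌊$11,084 × 150%/7⌋ = $2,375. Book value $8,709.
Year 7 (final): $8,709 − $3,100 = $5,609. Book value $3,100.

$7,930; $6,231; $4,895; $3,846; $3,022; $2,375; $5,609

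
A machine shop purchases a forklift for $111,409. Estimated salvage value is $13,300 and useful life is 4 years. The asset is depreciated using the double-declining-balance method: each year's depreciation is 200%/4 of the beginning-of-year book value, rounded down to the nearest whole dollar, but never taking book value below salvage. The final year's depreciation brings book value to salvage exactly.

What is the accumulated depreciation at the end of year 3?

Depreciable base = $111,409 − $13,300 = $98,109.
Year 1: ⌊$111,409 × 200%/4⌋ = $55,704. Book value $55,705.
Year 2: ⌊$55,705 × 200%/4⌋ = $27,852. Book value $27,853.
Year 3: ⌊$27,853 × 200%/4⌋ = $13,926. Book value $13,927.
Accumulated through year 3 = $111,409 − $13,927 = $97,482.

$97,482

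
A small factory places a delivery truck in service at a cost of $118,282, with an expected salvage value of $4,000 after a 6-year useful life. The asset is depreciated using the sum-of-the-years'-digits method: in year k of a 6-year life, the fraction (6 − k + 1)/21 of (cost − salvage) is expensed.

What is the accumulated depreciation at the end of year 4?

$97,956

Depreciable base = $118,282 − $4,000 = $114,282.
Sum of the years' digits = 6+5+4+3+2+1 = 21.
Year 1: $114,282 × 6/21 = $32,652. Book value $85,630.
Year 2: $114,282 × 5/21 = $27,210. Book value $58,420.
Year 3: $114,282 × 4/21 = $21,768. Book value $36,652.
Year 4: $114,282 × 3/21 = $16,326. Book value $20,326.
Accumulated through year 4 = $118,282 − $20,326 = $97,956.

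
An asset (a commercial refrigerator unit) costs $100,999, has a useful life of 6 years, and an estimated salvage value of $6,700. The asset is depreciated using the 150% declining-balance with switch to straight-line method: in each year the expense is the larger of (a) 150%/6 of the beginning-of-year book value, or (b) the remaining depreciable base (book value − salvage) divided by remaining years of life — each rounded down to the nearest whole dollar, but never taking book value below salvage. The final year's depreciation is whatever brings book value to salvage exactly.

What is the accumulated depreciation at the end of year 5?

Depreciable base = $100,999 − $6,700 = $94,299.
Year 1: DB = ⌊$100,999 × 150%/6⌋ = $25,249; SL = ⌊$94,299/6⌋ = $15,716 → take DB $25,249. Book value $75,750.
Year 2: DB = ⌊$75,750 × 150%/6⌋ = $18,937; SL = ⌊$69,050/5⌋ = $13,810 → take DB $18,937. Book value $56,813.
Year 3: DB = ⌊$56,813 × 150%/6⌋ = $14,203; SL = ⌊$50,113/4⌋ = $12,528 → take DB $14,203. Book value $42,610.
Year 4: DB = ⌊$42,610 × 150%/6⌋ = $10,652; SL = ⌊$35,910/3⌋ = $11,970 → take SL $11,970. Book value $30,640.
Year 5: DB = ⌊$30,640 × 150%/6⌋ = $7,660; SL = ⌊$23,940/2⌋ = $11,970 → take SL $11,970. Book value $18,670.
Accumulated through year 5 = $100,999 − $18,670 = $82,329.

$82,329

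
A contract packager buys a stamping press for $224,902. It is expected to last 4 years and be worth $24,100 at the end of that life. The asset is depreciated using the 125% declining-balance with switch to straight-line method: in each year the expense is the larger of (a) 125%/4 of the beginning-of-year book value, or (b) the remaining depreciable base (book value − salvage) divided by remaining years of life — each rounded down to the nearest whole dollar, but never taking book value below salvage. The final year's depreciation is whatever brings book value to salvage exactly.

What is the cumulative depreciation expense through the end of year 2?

$118,600

Depreciable base = $224,902 − $24,100 = $200,802.
Year 1: DB = ⌊$224,902 × 125%/4⌋ = $70,281; SL = ⌊$200,802/4⌋ = $50,200 → take DB $70,281. Book value $154,621.
Year 2: DB = ⌊$154,621 × 125%/4⌋ = $48,319; SL = ⌊$130,521/3⌋ = $43,507 → take DB $48,319. Book value $106,302.
Accumulated through year 2 = $224,902 − $106,302 = $118,600.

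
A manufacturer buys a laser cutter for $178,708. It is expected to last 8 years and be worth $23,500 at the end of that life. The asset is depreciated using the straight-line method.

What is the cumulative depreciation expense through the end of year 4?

$77,604

Depreciable base = $178,708 − $23,500 = $155,208.
Annual expense = $155,208 / 8 = $19,401.
End of year 1: book value $159,307.
End of year 2: book value $139,906.
End of year 3: book value $120,505.
End of year 4: book value $101,104.
Accumulated through year 4 = $178,708 − $101,104 = $77,604.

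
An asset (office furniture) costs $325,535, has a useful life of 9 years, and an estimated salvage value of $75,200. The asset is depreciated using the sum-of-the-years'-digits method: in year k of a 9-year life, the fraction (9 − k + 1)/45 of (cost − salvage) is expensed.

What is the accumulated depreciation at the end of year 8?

Depreciable base = $325,535 − $75,200 = $250,335.
Sum of the years' digits = 9+8+7+6+5+4+3+2+1 = 45.
Year 1: $250,335 × 9/45 = $50,067. Book value $275,468.
Year 2: $250,335 × 8/45 = $44,504. Book value $230,964.
Year 3: $250,335 × 7/45 = $38,941. Book value $192,023.
Year 4: $250,335 × 6/45 = $33,378. Book value $158,645.
Year 5: $250,335 × 5/45 = $27,815. Book value $130,830.
Year 6: $250,335 × 4/45 = $22,252. Book value $108,578.
Year 7: $250,335 × 3/45 = $16,689. Book value $91,889.
Year 8: $250,335 × 2/45 = $11,126. Book value $80,763.
Accumulated through year 8 = $325,535 − $80,763 = $244,772.

$244,772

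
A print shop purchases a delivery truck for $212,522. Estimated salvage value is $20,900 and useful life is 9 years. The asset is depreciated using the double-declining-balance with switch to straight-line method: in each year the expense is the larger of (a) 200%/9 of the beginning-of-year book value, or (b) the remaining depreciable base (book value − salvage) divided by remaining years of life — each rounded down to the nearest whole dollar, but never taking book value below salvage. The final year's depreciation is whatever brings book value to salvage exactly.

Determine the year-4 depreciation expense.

Depreciable base = $212,522 − $20,900 = $191,622.
Year 1: DB = ⌊$212,522 × 200%/9⌋ = $47,227; SL = ⌊$191,622/9⌋ = $21,291 → take DB $47,227. Book value $165,295.
Year 2: DB = ⌊$165,295 × 200%/9⌋ = $36,732; SL = ⌊$144,395/8⌋ = $18,049 → take DB $36,732. Book value $128,563.
Year 3: DB = ⌊$128,563 × 200%/9⌋ = $28,569; SL = ⌊$107,663/7⌋ = $15,380 → take DB $28,569. Book value $99,994.
Year 4: DB = ⌊$99,994 × 200%/9⌋ = $22,220; SL = ⌊$79,094/6⌋ = $13,182 → take DB $22,220. Book value $77,774.

$22,220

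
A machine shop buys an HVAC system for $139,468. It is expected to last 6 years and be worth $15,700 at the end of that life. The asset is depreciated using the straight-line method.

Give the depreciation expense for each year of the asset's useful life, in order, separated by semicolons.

$20,628; $20,628; $20,628; $20,628; $20,628; $20,628

Depreciable base = $139,468 − $15,700 = $123,768.
Annual expense = $123,768 / 6 = $20,628.
End of year 1: book value $118,840.
End of year 2: book value $98,212.
End of year 3: book value $77,584.
End of year 4: book value $56,956.
End of year 5: book value $36,328.
End of year 6: book value $15,700.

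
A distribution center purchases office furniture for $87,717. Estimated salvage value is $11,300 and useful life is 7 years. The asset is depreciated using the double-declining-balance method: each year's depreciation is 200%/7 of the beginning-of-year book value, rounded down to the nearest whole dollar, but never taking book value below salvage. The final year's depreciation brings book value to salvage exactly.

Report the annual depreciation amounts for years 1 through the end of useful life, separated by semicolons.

$25,062; $17,901; $12,786; $9,133; $6,524; $4,660; $351

Depreciable base = $87,717 − $11,300 = $76,417.
Year 1: ⌊$87,717 × 200%/7⌋ = $25,062. Book value $62,655.
Year 2: ⌊$62,655 × 200%/7⌋ = $17,901. Book value $44,754.
Year 3: ⌊$44,754 × 200%/7⌋ = $12,786. Book value $31,968.
Year 4: ⌊$31,968 × 200%/7⌋ = $9,133. Book value $22,835.
Year 5: ⌊$22,835 × 200%/7⌋ = $6,524. Book value $16,311.
Year 6: ⌊$16,311 × 200%/7⌋ = $4,660. Book value $11,651.
Year 7 (final): $11,651 − $11,300 = $351. Book value $11,300.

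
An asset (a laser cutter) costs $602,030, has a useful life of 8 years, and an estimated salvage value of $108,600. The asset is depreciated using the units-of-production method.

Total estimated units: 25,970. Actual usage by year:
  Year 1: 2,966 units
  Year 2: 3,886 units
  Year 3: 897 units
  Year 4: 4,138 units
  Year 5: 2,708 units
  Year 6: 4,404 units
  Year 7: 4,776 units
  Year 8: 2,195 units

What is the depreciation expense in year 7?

$90,744

Depreciable base = $602,030 − $108,600 = $493,430.
Rate = $493,430 / 25,970 units = $19 per unit.
Year 1: 2,966 × $19 = $56,354. Book value $545,676.
Year 2: 3,886 × $19 = $73,834. Book value $471,842.
Year 3: 897 × $19 = $17,043. Book value $454,799.
Year 4: 4,138 × $19 = $78,622. Book value $376,177.
Year 5: 2,708 × $19 = $51,452. Book value $324,725.
Year 6: 4,404 × $19 = $83,676. Book value $241,049.
Year 7: 4,776 × $19 = $90,744. Book value $150,305.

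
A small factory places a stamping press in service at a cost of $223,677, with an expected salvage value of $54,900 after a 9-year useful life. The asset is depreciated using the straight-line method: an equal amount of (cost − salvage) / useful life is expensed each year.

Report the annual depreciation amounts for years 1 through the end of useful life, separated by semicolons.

Depreciable base = $223,677 − $54,900 = $168,777.
Annual expense = $168,777 / 9 = $18,753.
End of year 1: book value $204,924.
End of year 2: book value $186,171.
End of year 3: book value $167,418.
End of year 4: book value $148,665.
End of year 5: book value $129,912.
End of year 6: book value $111,159.
End of year 7: book value $92,406.
End of year 8: book value $73,653.
End of year 9: book value $54,900.

$18,753; $18,753; $18,753; $18,753; $18,753; $18,753; $18,753; $18,753; $18,753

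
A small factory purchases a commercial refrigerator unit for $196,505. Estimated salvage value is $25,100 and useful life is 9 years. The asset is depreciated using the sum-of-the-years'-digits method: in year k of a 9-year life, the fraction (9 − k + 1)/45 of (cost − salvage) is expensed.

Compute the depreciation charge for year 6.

Depreciable base = $196,505 − $25,100 = $171,405.
Sum of the years' digits = 9+8+7+6+5+4+3+2+1 = 45.
Year 1: $171,405 × 9/45 = $34,281. Book value $162,224.
Year 2: $171,405 × 8/45 = $30,472. Book value $131,752.
Year 3: $171,405 × 7/45 = $26,663. Book value $105,089.
Year 4: $171,405 × 6/45 = $22,854. Book value $82,235.
Year 5: $171,405 × 5/45 = $19,045. Book value $63,190.
Year 6: $171,405 × 4/45 = $15,236. Book value $47,954.

$15,236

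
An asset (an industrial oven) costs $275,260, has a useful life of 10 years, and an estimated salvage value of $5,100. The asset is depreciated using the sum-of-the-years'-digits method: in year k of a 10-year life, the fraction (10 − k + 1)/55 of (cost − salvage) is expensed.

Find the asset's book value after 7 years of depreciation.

$34,572

Depreciable base = $275,260 − $5,100 = $270,160.
Sum of the years' digits = 10+9+8+7+6+5+4+3+2+1 = 55.
Year 1: $270,160 × 10/55 = $49,120. Book value $226,140.
Year 2: $270,160 × 9/55 = $44,208. Book value $181,932.
Year 3: $270,160 × 8/55 = $39,296. Book value $142,636.
Year 4: $270,160 × 7/55 = $34,384. Book value $108,252.
Year 5: $270,160 × 6/55 = $29,472. Book value $78,780.
Year 6: $270,160 × 5/55 = $24,560. Book value $54,220.
Year 7: $270,160 × 4/55 = $19,648. Book value $34,572.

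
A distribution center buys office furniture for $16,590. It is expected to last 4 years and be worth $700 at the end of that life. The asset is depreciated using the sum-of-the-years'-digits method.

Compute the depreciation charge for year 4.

Depreciable base = $16,590 − $700 = $15,890.
Sum of the years' digits = 4+3+2+1 = 10.
Year 1: $15,890 × 4/10 = $6,356. Book value $10,234.
Year 2: $15,890 × 3/10 = $4,767. Book value $5,467.
Year 3: $15,890 × 2/10 = $3,178. Book value $2,289.
Year 4: $15,890 × 1/10 = $1,589. Book value $700.

$1,589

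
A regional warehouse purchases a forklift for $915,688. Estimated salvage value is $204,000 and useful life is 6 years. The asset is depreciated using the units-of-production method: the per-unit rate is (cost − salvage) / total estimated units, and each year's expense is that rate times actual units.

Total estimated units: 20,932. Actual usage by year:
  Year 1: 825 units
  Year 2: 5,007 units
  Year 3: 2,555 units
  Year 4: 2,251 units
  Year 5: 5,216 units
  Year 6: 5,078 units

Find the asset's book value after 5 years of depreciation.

Depreciable base = $915,688 − $204,000 = $711,688.
Rate = $711,688 / 20,932 units = $34 per unit.
Year 1: 825 × $34 = $28,050. Book value $887,638.
Year 2: 5,007 × $34 = $170,238. Book value $717,400.
Year 3: 2,555 × $34 = $86,870. Book value $630,530.
Year 4: 2,251 × $34 = $76,534. Book value $553,996.
Year 5: 5,216 × $34 = $177,344. Book value $376,652.

$376,652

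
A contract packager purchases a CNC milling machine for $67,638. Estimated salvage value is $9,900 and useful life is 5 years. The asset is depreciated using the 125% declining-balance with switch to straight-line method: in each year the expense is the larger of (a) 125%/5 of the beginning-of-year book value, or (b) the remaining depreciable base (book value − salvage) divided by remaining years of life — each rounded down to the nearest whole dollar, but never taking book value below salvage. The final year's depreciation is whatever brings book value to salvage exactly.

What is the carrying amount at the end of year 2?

Depreciable base = $67,638 − $9,900 = $57,738.
Year 1: DB = ⌊$67,638 × 125%/5⌋ = $16,909; SL = ⌊$57,738/5⌋ = $11,547 → take DB $16,909. Book value $50,729.
Year 2: DB = ⌊$50,729 × 125%/5⌋ = $12,682; SL = ⌊$40,829/4⌋ = $10,207 → take DB $12,682. Book value $38,047.

$38,047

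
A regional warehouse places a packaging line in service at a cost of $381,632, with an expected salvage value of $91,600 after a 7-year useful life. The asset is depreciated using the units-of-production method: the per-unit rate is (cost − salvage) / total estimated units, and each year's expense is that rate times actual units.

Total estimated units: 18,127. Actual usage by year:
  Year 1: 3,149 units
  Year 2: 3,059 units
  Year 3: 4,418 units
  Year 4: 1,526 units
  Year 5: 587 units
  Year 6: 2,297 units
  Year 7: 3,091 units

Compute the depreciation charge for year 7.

$49,456

Depreciable base = $381,632 − $91,600 = $290,032.
Rate = $290,032 / 18,127 units = $16 per unit.
Year 1: 3,149 × $16 = $50,384. Book value $331,248.
Year 2: 3,059 × $16 = $48,944. Book value $282,304.
Year 3: 4,418 × $16 = $70,688. Book value $211,616.
Year 4: 1,526 × $16 = $24,416. Book value $187,200.
Year 5: 587 × $16 = $9,392. Book value $177,808.
Year 6: 2,297 × $16 = $36,752. Book value $141,056.
Year 7: 3,091 × $16 = $49,456. Book value $91,600.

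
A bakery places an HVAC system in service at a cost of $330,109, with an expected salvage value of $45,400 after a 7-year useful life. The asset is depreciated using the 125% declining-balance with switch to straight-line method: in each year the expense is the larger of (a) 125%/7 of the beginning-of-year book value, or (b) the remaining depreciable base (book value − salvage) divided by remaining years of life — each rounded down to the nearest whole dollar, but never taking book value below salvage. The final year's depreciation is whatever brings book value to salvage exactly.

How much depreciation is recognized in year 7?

$34,392

Depreciable base = $330,109 − $45,400 = $284,709.
Year 1: DB = ⌊$330,109 × 125%/7⌋ = $58,948; SL = ⌊$284,709/7⌋ = $40,672 → take DB $58,948. Book value $271,161.
Year 2: DB = ⌊$271,161 × 125%/7⌋ = $48,421; SL = ⌊$225,761/6⌋ = $37,626 → take DB $48,421. Book value $222,740.
Year 3: DB = ⌊$222,740 × 125%/7⌋ = $39,775; SL = ⌊$177,340/5⌋ = $35,468 → take DB $39,775. Book value $182,965.
Year 4: DB = ⌊$182,965 × 125%/7⌋ = $32,672; SL = ⌊$137,565/4⌋ = $34,391 → take SL $34,391. Book value $148,574.
Year 5: DB = ⌊$148,574 × 125%/7⌋ = $26,531; SL = ⌊$103,174/3⌋ = $34,391 → take SL $34,391. Book value $114,183.
Year 6: DB = ⌊$114,183 × 125%/7⌋ = $20,389; SL = ⌊$68,783/2⌋ = $34,391 → take SL $34,391. Book value $79,792.
Year 7 (final): $79,792 − $45,400 = $34,392. Book value $45,400.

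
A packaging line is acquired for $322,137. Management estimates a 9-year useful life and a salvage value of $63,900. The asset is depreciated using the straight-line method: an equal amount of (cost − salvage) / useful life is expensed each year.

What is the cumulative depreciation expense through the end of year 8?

$229,544

Depreciable base = $322,137 − $63,900 = $258,237.
Annual expense = $258,237 / 9 = $28,693.
End of year 1: book value $293,444.
End of year 2: book value $264,751.
End of year 3: book value $236,058.
End of year 4: book value $207,365.
End of year 5: book value $178,672.
End of year 6: book value $149,979.
End of year 7: book value $121,286.
End of year 8: book value $92,593.
Accumulated through year 8 = $322,137 − $92,593 = $229,544.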